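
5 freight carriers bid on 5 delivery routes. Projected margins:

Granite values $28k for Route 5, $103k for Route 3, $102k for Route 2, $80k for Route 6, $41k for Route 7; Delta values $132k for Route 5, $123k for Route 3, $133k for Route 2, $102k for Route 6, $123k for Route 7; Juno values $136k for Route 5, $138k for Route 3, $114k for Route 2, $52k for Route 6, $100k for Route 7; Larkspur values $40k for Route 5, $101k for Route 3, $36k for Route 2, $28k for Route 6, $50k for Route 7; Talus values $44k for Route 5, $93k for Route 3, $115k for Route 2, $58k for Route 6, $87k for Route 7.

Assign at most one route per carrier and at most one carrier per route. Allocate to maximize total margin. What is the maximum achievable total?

Maximum total: $555k

Optimal: Granite→Route 6 ($80k), Delta→Route 7 ($123k), Juno→Route 5 ($136k), Larkspur→Route 3 ($101k), Talus→Route 2 ($115k) — total 80+123+136+101+115 = $555k.
Max-entry greedy (repeatedly take the single best remaining cell) gives $478k, worse by 77.
Next-best assignment: Granite→Route 6, Delta→Route 2, Juno→Route 5, Larkspur→Route 3, Talus→Route 7 = $537k.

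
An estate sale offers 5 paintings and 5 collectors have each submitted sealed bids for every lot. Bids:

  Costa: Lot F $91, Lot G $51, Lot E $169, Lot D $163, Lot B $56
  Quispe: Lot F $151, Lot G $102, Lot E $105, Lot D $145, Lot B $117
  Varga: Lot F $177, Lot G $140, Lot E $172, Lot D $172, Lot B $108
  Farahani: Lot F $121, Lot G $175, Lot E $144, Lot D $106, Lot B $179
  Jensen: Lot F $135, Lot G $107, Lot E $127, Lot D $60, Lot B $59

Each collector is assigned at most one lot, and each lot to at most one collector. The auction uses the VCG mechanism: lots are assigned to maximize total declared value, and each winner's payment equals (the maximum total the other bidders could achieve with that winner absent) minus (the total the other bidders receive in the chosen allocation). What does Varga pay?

Varga pays $22.

Efficient allocation: Costa→Lot E ($169), Quispe→Lot F ($151), Varga→Lot D ($172), Farahani→Lot B ($179), Jensen→Lot G ($107); total welfare W = $778.
Varga receives Lot D at value $172, so the others get W − 172 = $606.
Without Varga: best allocation of the remaining 4 bidders over all 5 lots is Costa→Lot E ($169), Quispe→Lot D ($145), Farahani→Lot B ($179), Jensen→Lot F ($135), total $628.
VCG payment = (others' best without Varga) − (others' welfare with Varga) = 628 − 606 = $22.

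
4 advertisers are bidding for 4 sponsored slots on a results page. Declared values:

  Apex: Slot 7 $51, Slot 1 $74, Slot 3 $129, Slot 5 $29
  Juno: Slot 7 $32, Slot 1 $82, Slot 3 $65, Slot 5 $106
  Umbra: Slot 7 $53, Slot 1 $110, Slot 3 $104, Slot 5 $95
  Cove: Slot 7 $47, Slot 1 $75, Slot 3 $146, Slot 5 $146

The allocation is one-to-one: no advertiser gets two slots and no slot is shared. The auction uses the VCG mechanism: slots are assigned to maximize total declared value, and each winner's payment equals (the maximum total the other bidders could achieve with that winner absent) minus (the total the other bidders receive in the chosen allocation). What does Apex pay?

Efficient allocation: Apex→Slot 3 ($129), Juno→Slot 7 ($32), Umbra→Slot 1 ($110), Cove→Slot 5 ($146); total welfare W = $417.
Apex receives Slot 3 at value $129, so the others get W − 129 = $288.
Without Apex: best allocation of the remaining 3 bidders over all 4 slots is Juno→Slot 5 ($106), Umbra→Slot 1 ($110), Cove→Slot 3 ($146), total $362.
VCG payment = (others' best without Apex) − (others' welfare with Apex) = 362 − 288 = $74.

Apex pays $74.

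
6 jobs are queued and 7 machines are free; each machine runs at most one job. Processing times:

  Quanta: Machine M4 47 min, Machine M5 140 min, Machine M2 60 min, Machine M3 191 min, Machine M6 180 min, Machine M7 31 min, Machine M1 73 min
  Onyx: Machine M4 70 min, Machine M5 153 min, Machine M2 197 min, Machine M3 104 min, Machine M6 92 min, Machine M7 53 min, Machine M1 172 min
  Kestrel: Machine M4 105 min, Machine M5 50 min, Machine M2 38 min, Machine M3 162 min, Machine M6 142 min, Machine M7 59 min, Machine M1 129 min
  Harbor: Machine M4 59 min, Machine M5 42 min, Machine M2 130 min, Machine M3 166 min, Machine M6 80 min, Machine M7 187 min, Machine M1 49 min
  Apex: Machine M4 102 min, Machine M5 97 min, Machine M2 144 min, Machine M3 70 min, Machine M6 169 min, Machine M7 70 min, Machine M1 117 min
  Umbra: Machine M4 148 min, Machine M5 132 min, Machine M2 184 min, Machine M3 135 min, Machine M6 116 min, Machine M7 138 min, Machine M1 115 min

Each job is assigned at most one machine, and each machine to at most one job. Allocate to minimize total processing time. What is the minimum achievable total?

This is a one-to-one assignment (minimum-cost bipartite matching).
Optimal: Quanta→Machine M4 (47 min), Onyx→Machine M7 (53 min), Kestrel→Machine M2 (38 min), Harbor→Machine M5 (42 min), Apex→Machine M3 (70 min), Umbra→Machine M1 (115 min) — total 47+53+38+42+70+115 = 365 min.
Column-greedy (each machine in turn goes to its cheapest remaining job) gives 427 min, worse by 62.
Swapping Quanta↔Harbor (Quanta→Machine M5 140 min, Harbor→Machine M4 59 min) adds 110.
Checked against all permutations: 365 min is optimal.

Minimum total: 365 min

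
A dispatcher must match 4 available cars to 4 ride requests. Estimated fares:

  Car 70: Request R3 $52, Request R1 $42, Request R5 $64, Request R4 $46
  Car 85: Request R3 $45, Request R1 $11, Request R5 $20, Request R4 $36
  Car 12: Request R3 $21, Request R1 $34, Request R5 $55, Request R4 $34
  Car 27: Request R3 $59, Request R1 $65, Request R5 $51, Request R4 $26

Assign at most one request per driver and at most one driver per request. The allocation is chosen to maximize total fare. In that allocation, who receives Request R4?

Treat this as an assignment problem: match each driver to one request.
Optimal: Car 70→Request R4 ($46), Car 85→Request R3 ($45), Car 12→Request R5 ($55), Car 27→Request R1 ($65) — total 46+45+55+65 = $211.
Next-best assignment: Car 70→Request R3, Car 85→Request R4, Car 12→Request R5, Car 27→Request R1 = $208.
Every other assignment is strictly worse.
Car 70's own top request is Request R5 ($64), but forcing Car 70→Request R5 and reassigning the rest optimally gives only $208 — worse by 3.

Car 70 receives Request R4.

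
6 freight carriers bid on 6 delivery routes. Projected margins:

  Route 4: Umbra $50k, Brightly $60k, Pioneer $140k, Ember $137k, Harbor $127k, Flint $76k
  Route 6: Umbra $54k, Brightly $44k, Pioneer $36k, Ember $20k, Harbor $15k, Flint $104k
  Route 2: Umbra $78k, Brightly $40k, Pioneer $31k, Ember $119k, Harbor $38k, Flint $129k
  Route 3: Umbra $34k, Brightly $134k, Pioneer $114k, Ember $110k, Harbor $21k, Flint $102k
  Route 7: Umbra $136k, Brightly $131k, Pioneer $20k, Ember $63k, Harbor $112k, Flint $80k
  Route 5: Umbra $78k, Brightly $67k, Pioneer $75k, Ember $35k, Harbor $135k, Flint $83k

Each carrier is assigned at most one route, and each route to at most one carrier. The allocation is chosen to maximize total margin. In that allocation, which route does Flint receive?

Optimal: Umbra→Route 7 ($136k), Brightly→Route 3 ($134k), Pioneer→Route 4 ($140k), Ember→Route 2 ($119k), Harbor→Route 5 ($135k), Flint→Route 6 ($104k) — total 136+134+140+119+135+104 = $768k.
Swapping Flint↔Pioneer (Flint→Route 4 $76k, Pioneer→Route 6 $36k) loses 132.
Flint's own top route is Route 2 ($129k), but forcing Flint→Route 2 and reassigning the rest optimally gives only $707k — worse by 61.

Flint receives Route 6.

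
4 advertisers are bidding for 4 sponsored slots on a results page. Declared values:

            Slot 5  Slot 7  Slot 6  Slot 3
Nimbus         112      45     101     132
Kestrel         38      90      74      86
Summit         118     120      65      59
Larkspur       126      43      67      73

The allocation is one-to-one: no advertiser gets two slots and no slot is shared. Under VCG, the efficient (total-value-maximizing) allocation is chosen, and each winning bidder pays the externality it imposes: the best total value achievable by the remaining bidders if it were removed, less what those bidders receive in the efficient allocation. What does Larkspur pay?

Efficient allocation: Nimbus→Slot 3 ($132), Kestrel→Slot 6 ($74), Summit→Slot 7 ($120), Larkspur→Slot 5 ($126); total welfare W = $452.
Larkspur receives Slot 5 at value $126, so the others get W − 126 = $326.
Without Larkspur: best allocation of the remaining 3 bidders over all 4 slots is Nimbus→Slot 3 ($132), Kestrel→Slot 7 ($90), Summit→Slot 5 ($118), total $340.
VCG payment = (others' best without Larkspur) − (others' welfare with Larkspur) = 340 − 326 = $14.

Larkspur pays $14.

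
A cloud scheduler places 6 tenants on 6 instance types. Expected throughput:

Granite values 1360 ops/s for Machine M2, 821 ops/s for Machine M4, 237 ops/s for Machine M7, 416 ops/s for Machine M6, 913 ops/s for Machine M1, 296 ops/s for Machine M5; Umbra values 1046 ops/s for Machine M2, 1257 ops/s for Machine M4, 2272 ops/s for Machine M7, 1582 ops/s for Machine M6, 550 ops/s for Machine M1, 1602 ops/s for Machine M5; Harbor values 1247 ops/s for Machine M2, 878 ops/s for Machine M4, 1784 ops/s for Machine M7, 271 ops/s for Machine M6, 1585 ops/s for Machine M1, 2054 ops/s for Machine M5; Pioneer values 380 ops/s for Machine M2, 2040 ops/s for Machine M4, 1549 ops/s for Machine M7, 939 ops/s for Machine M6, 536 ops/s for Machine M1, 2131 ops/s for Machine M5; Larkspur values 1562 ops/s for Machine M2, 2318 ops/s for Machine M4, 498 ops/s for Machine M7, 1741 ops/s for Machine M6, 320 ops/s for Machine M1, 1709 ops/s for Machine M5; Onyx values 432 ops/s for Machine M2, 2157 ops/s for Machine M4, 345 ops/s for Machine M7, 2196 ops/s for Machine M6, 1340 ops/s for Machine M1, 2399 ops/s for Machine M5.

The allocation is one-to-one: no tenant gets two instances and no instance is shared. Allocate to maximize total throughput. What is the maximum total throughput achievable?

Treat this as an assignment problem: match each tenant to one instance.
Optimal: Granite→Machine M2 (1360 ops/s), Umbra→Machine M7 (2272 ops/s), Harbor→Machine M1 (1585 ops/s), Pioneer→Machine M5 (2131 ops/s), Larkspur→Machine M4 (2318 ops/s), Onyx→Machine M6 (2196 ops/s) — total 1360+2272+1585+2131+2318+2196 = 11862 ops/s.
Row-greedy (each tenant in turn takes its best remaining instance) gives 10807 ops/s, worse by 1055.
Next-best assignment: Granite→Machine M2, Umbra→Machine M7, Harbor→Machine M1, Pioneer→Machine M4, Larkspur→Machine M6, Onyx→Machine M5 = 11397 ops/s.
No other one-to-one assignment exceeds 11862 ops/s.

Max total: 11862 ops/s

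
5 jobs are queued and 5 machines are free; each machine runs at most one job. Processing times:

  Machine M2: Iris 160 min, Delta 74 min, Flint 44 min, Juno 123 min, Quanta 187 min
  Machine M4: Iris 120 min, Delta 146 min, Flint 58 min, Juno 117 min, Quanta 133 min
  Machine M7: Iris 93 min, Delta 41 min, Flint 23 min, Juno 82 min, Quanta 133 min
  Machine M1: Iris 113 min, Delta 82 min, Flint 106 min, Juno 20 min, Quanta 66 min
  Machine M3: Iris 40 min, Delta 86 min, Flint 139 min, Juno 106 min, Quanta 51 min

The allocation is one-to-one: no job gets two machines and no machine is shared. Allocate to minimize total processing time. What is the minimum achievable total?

Optimal: Iris→Machine M4 (120 min), Delta→Machine M7 (41 min), Flint→Machine M2 (44 min), Juno→Machine M1 (20 min), Quanta→Machine M3 (51 min) — total 120+41+44+20+51 = 276 min.
Column-greedy (each machine in turn goes to its cheapest remaining job) gives 308 min, worse by 32.
Checked against all permutations: 276 min is optimal.

Min total: 276 min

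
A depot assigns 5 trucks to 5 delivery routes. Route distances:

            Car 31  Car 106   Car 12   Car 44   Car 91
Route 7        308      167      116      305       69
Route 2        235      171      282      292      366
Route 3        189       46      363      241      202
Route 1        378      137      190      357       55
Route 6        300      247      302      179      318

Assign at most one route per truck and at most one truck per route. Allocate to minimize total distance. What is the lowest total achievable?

Optimal: Car 31→Route 2 (235 km), Car 106→Route 3 (46 km), Car 12→Route 7 (116 km), Car 44→Route 6 (179 km), Car 91→Route 1 (55 km) — total 235+46+116+179+55 = 631 km.

Min total: 631 km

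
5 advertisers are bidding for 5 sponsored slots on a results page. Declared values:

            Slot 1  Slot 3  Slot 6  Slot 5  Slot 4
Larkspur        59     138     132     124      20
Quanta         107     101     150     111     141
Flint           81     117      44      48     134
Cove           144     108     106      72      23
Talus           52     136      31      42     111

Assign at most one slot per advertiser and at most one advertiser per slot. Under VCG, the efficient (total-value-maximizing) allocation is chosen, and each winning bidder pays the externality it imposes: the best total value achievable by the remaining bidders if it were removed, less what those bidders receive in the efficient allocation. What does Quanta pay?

Efficient allocation: Larkspur→Slot 5 ($124), Quanta→Slot 6 ($150), Flint→Slot 4 ($134), Cove→Slot 1 ($144), Talus→Slot 3 ($136); total welfare W = $688.
Quanta receives Slot 6 at value $150, so the others get W − 150 = $538.
Without Quanta: best allocation of the remaining 4 bidders over all 5 slots is Larkspur→Slot 6 ($132), Flint→Slot 4 ($134), Cove→Slot 1 ($144), Talus→Slot 3 ($136), total $546.
VCG payment = (others' best without Quanta) − (others' welfare with Quanta) = 546 − 538 = $8.

Quanta pays $8.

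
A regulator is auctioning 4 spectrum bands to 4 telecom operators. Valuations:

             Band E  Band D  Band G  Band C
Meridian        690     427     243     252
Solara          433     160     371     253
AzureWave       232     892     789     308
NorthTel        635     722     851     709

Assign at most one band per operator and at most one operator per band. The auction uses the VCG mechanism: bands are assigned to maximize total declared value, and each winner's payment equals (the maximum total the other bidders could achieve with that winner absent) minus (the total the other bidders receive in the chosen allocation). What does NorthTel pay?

NorthTel pays $118M.

Efficient allocation: Meridian→Band E ($690M), Solara→Band C ($253M), AzureWave→Band D ($892M), NorthTel→Band G ($851M); total welfare W = $2686M.
NorthTel receives Band G at value $851M, so the others get W − 851 = $1835M.
Without NorthTel: best allocation of the remaining 3 bidders over all 4 bands is Meridian→Band E ($690M), Solara→Band G ($371M), AzureWave→Band D ($892M), total $1953M.
VCG payment = (others' best without NorthTel) − (others' welfare with NorthTel) = 1953 − 1835 = $118M.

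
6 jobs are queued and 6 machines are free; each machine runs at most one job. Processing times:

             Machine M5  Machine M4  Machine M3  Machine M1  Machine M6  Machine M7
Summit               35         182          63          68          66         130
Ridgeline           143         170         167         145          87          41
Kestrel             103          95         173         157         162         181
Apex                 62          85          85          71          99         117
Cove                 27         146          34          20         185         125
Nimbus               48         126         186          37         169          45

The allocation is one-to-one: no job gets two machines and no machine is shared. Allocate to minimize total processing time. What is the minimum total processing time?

Optimal: Summit→Machine M6 (66 min), Ridgeline→Machine M7 (41 min), Kestrel→Machine M4 (95 min), Apex→Machine M5 (62 min), Cove→Machine M3 (34 min), Nimbus→Machine M1 (37 min) — total 66+41+95+62+34+37 = 335 min.
Column-greedy (each machine in turn goes to its cheapest remaining job) gives 480 min, worse by 145.
Next-best assignment: Summit→Machine M5, Ridgeline→Machine M7, Kestrel→Machine M4, Apex→Machine M6, Cove→Machine M3, Nimbus→Machine M1 = 341 min.
Swapping Kestrel↔Nimbus (Kestrel→Machine M1 157 min, Nimbus→Machine M4 126 min) adds 151.
Checked against all permutations: 335 min is optimal.

Minimum total: 335 min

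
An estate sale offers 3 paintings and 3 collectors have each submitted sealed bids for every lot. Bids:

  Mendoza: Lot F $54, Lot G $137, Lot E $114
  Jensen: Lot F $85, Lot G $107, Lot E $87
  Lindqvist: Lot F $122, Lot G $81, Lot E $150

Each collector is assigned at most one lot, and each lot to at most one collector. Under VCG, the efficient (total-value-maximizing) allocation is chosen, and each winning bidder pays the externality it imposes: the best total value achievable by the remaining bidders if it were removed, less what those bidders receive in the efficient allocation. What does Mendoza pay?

Efficient allocation: Mendoza→Lot G ($137), Jensen→Lot F ($85), Lindqvist→Lot E ($150); total welfare W = $372.
Mendoza receives Lot G at value $137, so the others get W − 137 = $235.
Without Mendoza: best allocation of the remaining 2 bidders over all 3 lots is Jensen→Lot G ($107), Lindqvist→Lot E ($150), total $257.
VCG payment = (others' best without Mendoza) − (others' welfare with Mendoza) = 257 − 235 = $22.

Mendoza pays $22.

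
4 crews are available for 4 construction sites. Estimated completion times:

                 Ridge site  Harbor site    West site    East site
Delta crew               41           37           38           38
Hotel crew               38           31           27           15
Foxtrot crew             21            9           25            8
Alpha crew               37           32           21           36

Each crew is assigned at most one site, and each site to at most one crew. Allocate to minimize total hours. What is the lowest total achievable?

Minimum total: 86 hours

This is a one-to-one assignment (minimum-cost bipartite matching).
Optimal: Delta crew→Ridge site (41 hours), Hotel crew→East site (15 hours), Foxtrot crew→Harbor site (9 hours), Alpha crew→West site (21 hours) — total 41+15+9+21 = 86 hours.
Column-greedy (each site in turn goes to its cheapest remaining crew) gives 111 hours, worse by 25.
Swapping Foxtrot crew↔Delta crew (Foxtrot crew→Ridge site 21 hours, Delta crew→Harbor site 37 hours) adds 8.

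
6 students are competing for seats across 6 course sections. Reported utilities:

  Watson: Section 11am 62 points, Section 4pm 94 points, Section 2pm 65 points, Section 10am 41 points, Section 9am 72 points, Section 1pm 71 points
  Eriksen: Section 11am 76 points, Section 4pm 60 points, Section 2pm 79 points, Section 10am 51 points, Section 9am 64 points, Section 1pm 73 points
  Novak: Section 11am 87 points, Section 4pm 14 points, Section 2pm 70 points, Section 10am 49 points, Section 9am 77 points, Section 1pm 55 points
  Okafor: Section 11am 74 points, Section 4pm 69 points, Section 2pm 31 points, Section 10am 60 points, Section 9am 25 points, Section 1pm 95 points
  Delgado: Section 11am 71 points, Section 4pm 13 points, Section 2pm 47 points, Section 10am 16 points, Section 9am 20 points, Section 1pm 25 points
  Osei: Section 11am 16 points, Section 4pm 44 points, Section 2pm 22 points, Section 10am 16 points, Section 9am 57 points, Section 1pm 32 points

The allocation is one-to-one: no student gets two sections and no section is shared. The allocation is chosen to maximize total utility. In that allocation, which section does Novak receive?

Novak receives Section 10am.

Treat this as an assignment problem: match each student to one section.
Optimal: Watson→Section 4pm (94 points), Eriksen→Section 2pm (79 points), Novak→Section 10am (49 points), Okafor→Section 1pm (95 points), Delgado→Section 11am (71 points), Osei→Section 9am (57 points) — total 94+79+49+95+71+57 = 445 points.
Column-greedy (each section in turn goes to its best remaining student) gives 402 points, worse by 43.
Swapping Okafor↔Osei (Okafor→Section 9am 25 points, Osei→Section 1pm 32 points) loses 95.
Every other assignment is strictly worse.
Novak's own top section is Section 11am (87 points), but forcing Novak→Section 11am and reassigning the rest optimally gives only 431 points — worse by 14.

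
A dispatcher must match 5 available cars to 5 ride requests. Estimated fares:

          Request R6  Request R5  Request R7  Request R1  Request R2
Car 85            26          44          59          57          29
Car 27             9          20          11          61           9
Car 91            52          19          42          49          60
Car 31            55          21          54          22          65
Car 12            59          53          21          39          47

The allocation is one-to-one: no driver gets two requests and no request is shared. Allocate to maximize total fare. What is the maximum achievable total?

Optimal: Car 85→Request R7 ($59), Car 27→Request R1 ($61), Car 91→Request R6 ($52), Car 31→Request R2 ($65), Car 12→Request R5 ($53) — total 59+61+52+65+53 = $290.
Max-entry greedy (repeatedly take the single best remaining cell) gives $263, worse by 27.
Swapping Car 27↔Car 12 (Car 27→Request R5 $20, Car 12→Request R1 $39) loses 55.
No other one-to-one assignment exceeds $290.

Maximum total: $290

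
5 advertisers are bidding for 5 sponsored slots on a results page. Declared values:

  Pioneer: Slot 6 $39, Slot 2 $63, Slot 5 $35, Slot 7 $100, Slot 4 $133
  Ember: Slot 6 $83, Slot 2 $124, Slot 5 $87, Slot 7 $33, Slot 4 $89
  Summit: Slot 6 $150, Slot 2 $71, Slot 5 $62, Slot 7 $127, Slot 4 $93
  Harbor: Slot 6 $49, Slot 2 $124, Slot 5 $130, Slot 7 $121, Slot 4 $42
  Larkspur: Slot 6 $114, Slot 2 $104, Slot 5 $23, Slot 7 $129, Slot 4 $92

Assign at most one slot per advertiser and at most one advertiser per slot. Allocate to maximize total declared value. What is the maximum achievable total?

Optimal: Pioneer→Slot 4 ($133), Ember→Slot 2 ($124), Summit→Slot 6 ($150), Harbor→Slot 5 ($130), Larkspur→Slot 7 ($129) — total 133+124+150+130+129 = $666.
Swapping Larkspur↔Pioneer (Larkspur→Slot 4 $92, Pioneer→Slot 7 $100) loses 70.

Max total: $666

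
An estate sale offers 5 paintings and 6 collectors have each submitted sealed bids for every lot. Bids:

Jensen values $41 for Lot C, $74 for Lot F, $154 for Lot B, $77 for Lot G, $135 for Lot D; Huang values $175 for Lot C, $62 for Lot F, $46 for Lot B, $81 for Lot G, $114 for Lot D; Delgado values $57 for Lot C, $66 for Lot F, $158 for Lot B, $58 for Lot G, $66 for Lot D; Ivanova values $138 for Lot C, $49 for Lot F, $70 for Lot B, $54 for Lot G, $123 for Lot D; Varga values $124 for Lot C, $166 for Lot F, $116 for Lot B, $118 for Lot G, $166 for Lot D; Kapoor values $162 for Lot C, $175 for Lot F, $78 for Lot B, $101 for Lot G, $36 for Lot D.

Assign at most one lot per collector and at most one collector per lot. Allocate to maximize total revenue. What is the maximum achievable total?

Maximum total: $761

Optimal: Huang→Lot C ($175), Kapoor→Lot F ($175), Delgado→Lot B ($158), Varga→Lot G ($118), Jensen→Lot D ($135) — total 175+175+158+118+135 = $761.
Swapping Jensen↔Kapoor (Jensen→Lot F $74, Kapoor→Lot D $36) loses 200.
Checked against all permutations: $761 is optimal.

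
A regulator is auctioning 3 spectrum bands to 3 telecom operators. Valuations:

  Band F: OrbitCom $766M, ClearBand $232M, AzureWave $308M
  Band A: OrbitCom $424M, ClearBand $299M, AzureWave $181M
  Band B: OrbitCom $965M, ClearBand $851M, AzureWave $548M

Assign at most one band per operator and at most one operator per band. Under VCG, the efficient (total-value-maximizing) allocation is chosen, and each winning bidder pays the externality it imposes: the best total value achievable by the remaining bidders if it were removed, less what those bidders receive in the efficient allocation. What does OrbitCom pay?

Efficient allocation: OrbitCom→Band F ($766M), ClearBand→Band B ($851M), AzureWave→Band A ($181M); total welfare W = $1798M.
OrbitCom receives Band F at value $766M, so the others get W − 766 = $1032M.
Without OrbitCom: best allocation of the remaining 2 bidders over all 3 bands is ClearBand→Band B ($851M), AzureWave→Band F ($308M), total $1159M.
VCG payment = (others' best without OrbitCom) − (others' welfare with OrbitCom) = 1159 − 1032 = $127M.

OrbitCom pays $127M.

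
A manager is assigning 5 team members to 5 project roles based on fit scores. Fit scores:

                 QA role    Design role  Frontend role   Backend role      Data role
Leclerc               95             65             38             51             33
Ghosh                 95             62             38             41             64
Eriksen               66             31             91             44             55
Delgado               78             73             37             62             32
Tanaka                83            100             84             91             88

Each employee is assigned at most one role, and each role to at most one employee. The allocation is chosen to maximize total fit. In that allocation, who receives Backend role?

Tanaka receives Backend role.

This is a one-to-one assignment (maximum-weight bipartite matching).
Optimal: Leclerc→QA role (95 pts), Ghosh→Data role (64 pts), Eriksen→Frontend role (91 pts), Delgado→Design role (73 pts), Tanaka→Backend role (91 pts) — total 95+64+91+73+91 = 414 pts.
Column-greedy (each role in turn goes to its best remaining employee) gives 412 pts, worse by 2.
Checked against all permutations: 414 pts is optimal.
Tanaka's own top role is Design role (100 pts), but forcing Tanaka→Design role and reassigning the rest optimally gives only 412 pts — worse by 2.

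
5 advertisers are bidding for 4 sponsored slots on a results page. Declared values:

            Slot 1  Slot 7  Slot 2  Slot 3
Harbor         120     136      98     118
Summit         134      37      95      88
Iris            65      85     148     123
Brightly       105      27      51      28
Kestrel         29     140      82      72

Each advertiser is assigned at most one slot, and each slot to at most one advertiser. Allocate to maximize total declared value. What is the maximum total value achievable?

Maximum total: $540

This is the linear assignment problem.
Optimal: Summit→Slot 1 ($134), Kestrel→Slot 7 ($140), Iris→Slot 2 ($148), Harbor→Slot 3 ($118) — total 134+140+148+118 = $540.
Row-greedy (each advertiser in turn takes its best remaining slot) gives $446, worse by 94.
Next-best assignment: Brightly→Slot 1, Kestrel→Slot 7, Iris→Slot 2, Harbor→Slot 3 = $511.
Every other assignment is strictly worse.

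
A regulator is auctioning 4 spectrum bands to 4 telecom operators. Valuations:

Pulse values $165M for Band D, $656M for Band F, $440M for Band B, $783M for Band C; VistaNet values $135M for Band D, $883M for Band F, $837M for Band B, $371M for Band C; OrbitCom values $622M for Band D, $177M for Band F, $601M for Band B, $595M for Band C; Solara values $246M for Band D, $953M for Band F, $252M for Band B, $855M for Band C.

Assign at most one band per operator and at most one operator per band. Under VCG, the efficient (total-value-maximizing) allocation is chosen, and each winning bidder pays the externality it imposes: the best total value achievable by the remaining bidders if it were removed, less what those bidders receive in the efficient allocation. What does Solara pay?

Solara pays $46M.

Efficient allocation: Pulse→Band C ($783M), VistaNet→Band B ($837M), OrbitCom→Band D ($622M), Solara→Band F ($953M); total welfare W = $3195M.
Solara receives Band F at value $953M, so the others get W − 953 = $2242M.
Without Solara: best allocation of the remaining 3 bidders over all 4 bands is Pulse→Band C ($783M), VistaNet→Band F ($883M), OrbitCom→Band D ($622M), total $2288M.
VCG payment = (others' best without Solara) − (others' welfare with Solara) = 2288 − 2242 = $46M.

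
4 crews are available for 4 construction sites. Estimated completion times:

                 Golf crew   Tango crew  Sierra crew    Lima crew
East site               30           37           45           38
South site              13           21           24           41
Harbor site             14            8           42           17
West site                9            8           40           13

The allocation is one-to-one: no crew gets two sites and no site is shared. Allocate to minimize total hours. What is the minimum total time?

This is a one-to-one assignment (minimum-cost bipartite matching).
Optimal: Golf crew→East site (30 hours), Tango crew→Harbor site (8 hours), Sierra crew→South site (24 hours), Lima crew→West site (13 hours) — total 30+8+24+13 = 75 hours.
Swapping Tango crew↔Lima crew (Tango crew→West site 8 hours, Lima crew→Harbor site 17 hours) adds 4.

Minimum total: 75 hours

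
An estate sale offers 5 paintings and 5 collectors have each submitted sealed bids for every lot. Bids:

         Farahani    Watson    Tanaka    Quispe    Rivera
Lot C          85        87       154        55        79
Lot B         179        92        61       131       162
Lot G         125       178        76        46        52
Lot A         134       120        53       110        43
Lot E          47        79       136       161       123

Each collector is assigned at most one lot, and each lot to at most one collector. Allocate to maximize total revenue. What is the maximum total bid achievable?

This is a one-to-one assignment (maximum-weight bipartite matching).
Optimal: Farahani→Lot A ($134), Watson→Lot G ($178), Tanaka→Lot C ($154), Quispe→Lot E ($161), Rivera→Lot B ($162) — total 134+178+154+161+162 = $789.
Row-greedy (each collector in turn takes its best remaining lot) gives $715, worse by 74.
Swapping Watson↔Rivera (Watson→Lot B $92, Rivera→Lot G $52) loses 196.

Maximum total: $789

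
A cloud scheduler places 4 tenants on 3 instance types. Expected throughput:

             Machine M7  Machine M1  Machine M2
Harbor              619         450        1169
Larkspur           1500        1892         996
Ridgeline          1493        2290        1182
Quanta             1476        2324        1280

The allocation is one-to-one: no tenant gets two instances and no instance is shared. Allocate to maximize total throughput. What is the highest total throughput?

Maximum total: 5070 ops/s

This is a one-to-one assignment (maximum-weight bipartite matching).
Optimal: Larkspur→Machine M7 (1500 ops/s), Ridgeline→Machine M1 (2290 ops/s), Quanta→Machine M2 (1280 ops/s) — total 1500+2290+1280 = 5070 ops/s.
Column-greedy (each instance in turn goes to its best remaining tenant) gives 5006 ops/s, worse by 64.
Swapping Larkspur↔Quanta (Larkspur→Machine M2 996 ops/s, Quanta→Machine M7 1476 ops/s) loses 308.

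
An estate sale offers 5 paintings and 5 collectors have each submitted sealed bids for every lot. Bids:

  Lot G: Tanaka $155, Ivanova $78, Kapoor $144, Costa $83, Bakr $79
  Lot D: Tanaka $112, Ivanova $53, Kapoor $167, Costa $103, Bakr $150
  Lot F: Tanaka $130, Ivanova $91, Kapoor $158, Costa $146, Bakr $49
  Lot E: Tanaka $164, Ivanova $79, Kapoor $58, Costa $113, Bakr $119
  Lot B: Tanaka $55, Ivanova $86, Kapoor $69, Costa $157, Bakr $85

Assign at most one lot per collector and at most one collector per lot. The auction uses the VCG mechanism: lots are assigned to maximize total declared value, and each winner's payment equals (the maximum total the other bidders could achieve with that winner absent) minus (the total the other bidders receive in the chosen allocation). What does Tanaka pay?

Tanaka pays $1.

Efficient allocation: Tanaka→Lot E ($164), Ivanova→Lot G ($78), Kapoor→Lot F ($158), Costa→Lot B ($157), Bakr→Lot D ($150); total welfare W = $707.
Tanaka receives Lot E at value $164, so the others get W − 164 = $543.
Without Tanaka: best allocation of the remaining 4 bidders over all 5 lots is Ivanova→Lot E ($79), Kapoor→Lot F ($158), Costa→Lot B ($157), Bakr→Lot D ($150), total $544.
VCG payment = (others' best without Tanaka) − (others' welfare with Tanaka) = 544 − 543 = $1.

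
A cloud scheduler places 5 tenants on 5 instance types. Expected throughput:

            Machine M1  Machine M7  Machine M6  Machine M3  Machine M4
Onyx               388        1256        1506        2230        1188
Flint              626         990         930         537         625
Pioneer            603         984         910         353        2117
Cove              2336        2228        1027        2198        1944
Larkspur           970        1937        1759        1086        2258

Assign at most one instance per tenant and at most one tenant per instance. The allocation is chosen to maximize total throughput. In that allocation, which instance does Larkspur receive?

Treat this as an assignment problem: match each tenant to one instance.
Optimal: Onyx→Machine M3 (2230 ops/s), Flint→Machine M6 (930 ops/s), Pioneer→Machine M4 (2117 ops/s), Cove→Machine M1 (2336 ops/s), Larkspur→Machine M7 (1937 ops/s) — total 2230+930+2117+2336+1937 = 9550 ops/s.
Max-entry greedy (repeatedly take the single best remaining cell) gives 8724 ops/s, worse by 826.
Larkspur's own top instance is Machine M4 (2258 ops/s), but forcing Larkspur→Machine M4 and reassigning the rest optimally gives only 8738 ops/s — worse by 812.

Larkspur receives Machine M7.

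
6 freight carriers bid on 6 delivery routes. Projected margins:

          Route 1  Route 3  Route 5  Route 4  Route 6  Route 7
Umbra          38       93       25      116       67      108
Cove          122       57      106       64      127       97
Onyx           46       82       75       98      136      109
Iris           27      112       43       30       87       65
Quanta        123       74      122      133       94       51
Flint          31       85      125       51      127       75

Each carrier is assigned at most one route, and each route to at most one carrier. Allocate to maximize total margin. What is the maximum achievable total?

Optimal: Umbra→Route 7 ($108k), Cove→Route 1 ($122k), Onyx→Route 6 ($136k), Iris→Route 3 ($112k), Quanta→Route 4 ($133k), Flint→Route 5 ($125k) — total 108+122+136+112+133+125 = $736k.
Row-greedy (each carrier in turn takes its best remaining route) gives $712k, worse by 24.
Checked against all permutations: $736k is optimal.

Maximum total: $736k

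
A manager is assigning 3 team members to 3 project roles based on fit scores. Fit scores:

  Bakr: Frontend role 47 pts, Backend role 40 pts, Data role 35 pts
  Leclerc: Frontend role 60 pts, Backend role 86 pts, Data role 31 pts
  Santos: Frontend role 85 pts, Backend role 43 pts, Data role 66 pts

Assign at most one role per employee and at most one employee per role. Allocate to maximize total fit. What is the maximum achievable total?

This is a one-to-one assignment (maximum-weight bipartite matching).
Optimal: Bakr→Data role (35 pts), Leclerc→Backend role (86 pts), Santos→Frontend role (85 pts) — total 35+86+85 = 206 pts.
Row-greedy (each employee in turn takes its best remaining role) gives 199 pts, worse by 7.

Max total: 206 pts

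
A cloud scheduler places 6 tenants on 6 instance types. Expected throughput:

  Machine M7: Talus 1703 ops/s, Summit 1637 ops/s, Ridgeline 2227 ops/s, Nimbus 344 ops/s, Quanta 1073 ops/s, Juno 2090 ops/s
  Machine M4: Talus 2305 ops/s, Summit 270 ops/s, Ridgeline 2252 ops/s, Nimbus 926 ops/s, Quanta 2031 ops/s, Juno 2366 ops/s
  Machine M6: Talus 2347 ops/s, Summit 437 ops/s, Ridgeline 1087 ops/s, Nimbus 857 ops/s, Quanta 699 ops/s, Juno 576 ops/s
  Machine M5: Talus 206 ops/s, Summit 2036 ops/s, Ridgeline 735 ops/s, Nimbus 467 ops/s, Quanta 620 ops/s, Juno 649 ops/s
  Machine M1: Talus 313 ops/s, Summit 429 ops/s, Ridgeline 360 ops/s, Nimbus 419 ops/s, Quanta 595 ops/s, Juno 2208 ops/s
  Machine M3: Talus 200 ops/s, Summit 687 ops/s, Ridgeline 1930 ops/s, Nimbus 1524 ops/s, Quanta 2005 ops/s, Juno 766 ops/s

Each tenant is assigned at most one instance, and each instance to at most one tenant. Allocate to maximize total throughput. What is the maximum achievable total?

Maximum total: 12373 ops/s

Treat this as an assignment problem: match each tenant to one instance.
Optimal: Talus→Machine M6 (2347 ops/s), Summit→Machine M5 (2036 ops/s), Ridgeline→Machine M7 (2227 ops/s), Nimbus→Machine M3 (1524 ops/s), Quanta→Machine M4 (2031 ops/s), Juno→Machine M1 (2208 ops/s) — total 2347+2036+2227+1524+2031+2208 = 12373 ops/s.
Row-greedy (each tenant in turn takes its best remaining instance) gives 11440 ops/s, worse by 933.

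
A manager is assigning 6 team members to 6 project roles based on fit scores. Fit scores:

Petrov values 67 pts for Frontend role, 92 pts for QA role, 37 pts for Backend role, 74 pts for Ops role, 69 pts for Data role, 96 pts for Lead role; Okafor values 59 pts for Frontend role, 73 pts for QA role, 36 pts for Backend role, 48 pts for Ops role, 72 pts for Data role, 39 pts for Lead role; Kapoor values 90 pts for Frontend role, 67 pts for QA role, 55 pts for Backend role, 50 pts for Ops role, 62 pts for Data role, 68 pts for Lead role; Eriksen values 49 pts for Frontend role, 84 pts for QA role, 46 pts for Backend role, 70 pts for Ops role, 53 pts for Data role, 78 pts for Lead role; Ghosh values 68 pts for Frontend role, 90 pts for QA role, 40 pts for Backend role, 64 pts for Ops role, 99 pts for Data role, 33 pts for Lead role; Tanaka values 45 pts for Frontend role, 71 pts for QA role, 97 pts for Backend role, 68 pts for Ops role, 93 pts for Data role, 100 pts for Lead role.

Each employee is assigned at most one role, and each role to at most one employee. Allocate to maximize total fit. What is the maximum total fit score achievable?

Optimal: Petrov→Lead role (96 pts), Okafor→QA role (73 pts), Kapoor→Frontend role (90 pts), Eriksen→Ops role (70 pts), Ghosh→Data role (99 pts), Tanaka→Backend role (97 pts) — total 96+73+90+70+99+97 = 525 pts.
Max-entry greedy (repeatedly take the single best remaining cell) gives 487 pts, worse by 38.
Checked against all permutations: 525 pts is optimal.

Max total: 525 pts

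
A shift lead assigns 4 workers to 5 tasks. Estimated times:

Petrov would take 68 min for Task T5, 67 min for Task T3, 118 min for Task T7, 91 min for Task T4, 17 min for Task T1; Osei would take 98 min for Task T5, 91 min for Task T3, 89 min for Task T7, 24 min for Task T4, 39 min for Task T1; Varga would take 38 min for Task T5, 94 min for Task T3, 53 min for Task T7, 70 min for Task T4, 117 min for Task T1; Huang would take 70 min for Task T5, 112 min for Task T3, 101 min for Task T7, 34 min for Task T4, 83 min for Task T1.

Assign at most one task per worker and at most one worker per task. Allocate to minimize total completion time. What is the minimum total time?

Optimal: Petrov→Task T1 (17 min), Osei→Task T4 (24 min), Varga→Task T7 (53 min), Huang→Task T5 (70 min) — total 17+24+53+70 = 164 min.
Next-best assignment: Petrov→Task T3, Osei→Task T1, Varga→Task T5, Huang→Task T4 = 178 min.

Min total: 164 min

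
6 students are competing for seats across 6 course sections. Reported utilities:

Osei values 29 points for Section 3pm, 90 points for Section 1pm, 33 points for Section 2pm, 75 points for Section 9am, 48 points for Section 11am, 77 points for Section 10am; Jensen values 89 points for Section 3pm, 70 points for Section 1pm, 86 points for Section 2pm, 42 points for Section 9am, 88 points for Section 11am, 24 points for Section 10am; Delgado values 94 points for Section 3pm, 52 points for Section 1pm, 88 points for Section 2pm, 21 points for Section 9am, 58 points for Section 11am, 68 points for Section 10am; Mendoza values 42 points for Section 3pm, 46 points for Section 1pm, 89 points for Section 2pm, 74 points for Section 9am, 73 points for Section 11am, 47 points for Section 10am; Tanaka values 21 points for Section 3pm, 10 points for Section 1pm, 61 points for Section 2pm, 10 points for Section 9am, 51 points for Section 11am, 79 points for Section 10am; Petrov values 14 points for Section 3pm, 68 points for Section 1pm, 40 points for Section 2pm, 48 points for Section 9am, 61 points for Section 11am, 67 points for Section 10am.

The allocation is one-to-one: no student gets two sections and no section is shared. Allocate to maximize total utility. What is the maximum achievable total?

Max total: 493 points

This is the linear assignment problem.
Optimal: Osei→Section 9am (75 points), Jensen→Section 11am (88 points), Delgado→Section 3pm (94 points), Mendoza→Section 2pm (89 points), Tanaka→Section 10am (79 points), Petrov→Section 1pm (68 points) — total 75+88+94+89+79+68 = 493 points.
Column-greedy (each section in turn goes to its best remaining student) gives 488 points, worse by 5.
No other one-to-one assignment exceeds 493 points.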